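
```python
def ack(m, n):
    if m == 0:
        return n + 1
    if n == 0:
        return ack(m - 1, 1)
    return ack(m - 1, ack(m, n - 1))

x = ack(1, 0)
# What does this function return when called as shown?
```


ack(1, 0)
n == 0: return ack(0, 1)
= ack(0, 1) = 2
= 2


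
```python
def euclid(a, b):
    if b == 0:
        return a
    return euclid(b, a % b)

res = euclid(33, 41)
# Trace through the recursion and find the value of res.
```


euclid(33, 41)
= euclid(41, 33 % 41) = euclid(41, 33)
= euclid(33, 41 % 33) = euclid(33, 8)
= euclid(8, 33 % 8) = euclid(8, 1)
= euclid(1, 8 % 1) = euclid(1, 0)
b == 0, return a = 1


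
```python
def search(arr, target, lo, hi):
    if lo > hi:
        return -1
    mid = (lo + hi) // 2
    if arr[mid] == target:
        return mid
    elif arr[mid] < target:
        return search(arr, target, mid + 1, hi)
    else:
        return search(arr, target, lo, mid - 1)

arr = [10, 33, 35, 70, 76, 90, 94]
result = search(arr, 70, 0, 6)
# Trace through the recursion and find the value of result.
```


search(arr, 70, 0, 6)
lo=0, hi=6, mid=3, arr[mid]=70
arr[3] == 70, found at index 3
= 3


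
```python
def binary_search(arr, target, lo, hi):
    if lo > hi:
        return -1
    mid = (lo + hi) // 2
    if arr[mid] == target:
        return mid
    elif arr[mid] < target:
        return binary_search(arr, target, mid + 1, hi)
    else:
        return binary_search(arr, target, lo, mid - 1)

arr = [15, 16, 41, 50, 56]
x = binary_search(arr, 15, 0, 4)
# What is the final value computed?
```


binary_search(arr, 15, 0, 4)
lo=0, hi=4, mid=2, arr[mid]=41
41 > 15, search left half
lo=0, hi=1, mid=0, arr[mid]=15
arr[0] == 15, found at index 0
= 0


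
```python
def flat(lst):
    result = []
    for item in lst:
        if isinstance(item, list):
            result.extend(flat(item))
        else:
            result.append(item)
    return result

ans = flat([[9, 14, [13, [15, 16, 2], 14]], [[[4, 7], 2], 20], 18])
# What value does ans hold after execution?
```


flat([[9, 14, [13, [15, 16, 2], 14]], [[[4, 7], 2], 20], 18])
Processing each element:
  [9, 14, [13, [15, 16, 2], 14]] is a list -> flat recursively -> [9, 14, 13, 15, 16, 2, 14]
  [[[4, 7], 2], 20] is a list -> flat recursively -> [4, 7, 2, 20]
  18 is not a list -> append 18
= [9, 14, 13, 15, 16, 2, 14, 4, 7, 2, 20, 18]


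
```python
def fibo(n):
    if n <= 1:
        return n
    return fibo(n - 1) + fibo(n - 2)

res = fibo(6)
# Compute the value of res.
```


fibo(6)
= fibo(5) + fibo(4)
= (fibo(4) + fibo(3)) + fibo(4)
Computing bottom-up: fibo(0)=0, fibo(1)=1, fibo(2)=1, fibo(3)=2, fibo(4)=3, fibo(5)=5, fibo(6)=8
= 8


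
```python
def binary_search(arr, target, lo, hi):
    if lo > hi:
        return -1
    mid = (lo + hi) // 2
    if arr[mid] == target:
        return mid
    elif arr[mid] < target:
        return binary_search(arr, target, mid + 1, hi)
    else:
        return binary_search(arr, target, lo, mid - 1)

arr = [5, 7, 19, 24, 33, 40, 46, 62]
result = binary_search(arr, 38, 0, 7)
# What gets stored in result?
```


binary_search(arr, 38, 0, 7)
lo=0, hi=7, mid=3, arr[mid]=24
24 < 38, search right half
lo=4, hi=7, mid=5, arr[mid]=40
40 > 38, search left half
lo=4, hi=4, mid=4, arr[mid]=33
33 < 38, search right half
lo > hi, target not found, return -1
= -1


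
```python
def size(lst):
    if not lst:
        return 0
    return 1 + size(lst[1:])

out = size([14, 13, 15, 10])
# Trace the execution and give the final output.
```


size([14, 13, 15, 10])
= 1 + size([13, 15, 10])
= 1 + 1 + size([15, 10])
= 1 + 1 + 1 + size([10])
= 1 + 1 + 1 + 1 + size([])
= 1 + 1 + 1 + 1 + 0
= 4


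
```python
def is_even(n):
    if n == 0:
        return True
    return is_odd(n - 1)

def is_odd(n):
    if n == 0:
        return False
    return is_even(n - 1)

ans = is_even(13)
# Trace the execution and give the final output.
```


is_even(13)
= is_odd(12)
= is_even(11)
= is_odd(10)
= is_even(9)
= is_odd(8)
= is_even(7)
= is_odd(6)
= is_even(5)
= is_odd(4)
= is_even(3)
= is_odd(2)
= is_even(1)
= is_odd(0)
n == 0: return False
= False


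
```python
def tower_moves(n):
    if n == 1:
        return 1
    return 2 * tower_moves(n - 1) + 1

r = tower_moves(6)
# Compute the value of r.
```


tower_moves(6)
= 2 * tower_moves(5) + 1
= 2 * (2 * tower_moves(4) + 1) + 1
= 2 * (2 * (2 * tower_moves(3) + 1) + 1) + 1
= 2 * (2 * (2 * (2 * tower_moves(2) + 1) + 1) + 1) + 1
= 2 * (2 * (2 * (2 * (2 * tower_moves(1) + 1) + 1) + 1) + 1) + 1
Now compute bottom-up:
tower_moves(1) = 1
tower_moves(2) = 2 * 1 + 1 = 3
tower_moves(3) = 2 * 3 + 1 = 7
tower_moves(4) = 2 * 7 + 1 = 15
tower_moves(5) = 2 * 15 + 1 = 31
tower_moves(6) = 2 * 31 + 1 = 63
= 63


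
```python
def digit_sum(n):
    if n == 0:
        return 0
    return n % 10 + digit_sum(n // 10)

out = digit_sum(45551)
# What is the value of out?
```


digit_sum(45551)
= 1 + digit_sum(4555)
= 1 + 5 + digit_sum(455)
= 1 + 5 + 5 + digit_sum(45)
= 1 + 5 + 5 + 5 + digit_sum(4)
= 1 + 5 + 5 + 5 + 4 + digit_sum(0)
= 1 + 5 + 5 + 5 + 4 + 0
= 20


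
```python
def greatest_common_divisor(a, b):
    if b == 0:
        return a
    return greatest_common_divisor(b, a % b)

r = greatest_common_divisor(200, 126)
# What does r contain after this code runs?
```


greatest_common_divisor(200, 126)
= greatest_common_divisor(126, 200 % 126) = greatest_common_divisor(126, 74)
= greatest_common_divisor(74, 126 % 74) = greatest_common_divisor(74, 52)
= greatest_common_divisor(52, 74 % 52) = greatest_common_divisor(52, 22)
= greatest_common_divisor(22, 52 % 22) = greatest_common_divisor(22, 8)
= greatest_common_divisor(8, 22 % 8) = greatest_common_divisor(8, 6)
= greatest_common_divisor(6, 8 % 6) = greatest_common_divisor(6, 2)
= greatest_common_divisor(2, 6 % 2) = greatest_common_divisor(2, 0)
b == 0, return a = 2


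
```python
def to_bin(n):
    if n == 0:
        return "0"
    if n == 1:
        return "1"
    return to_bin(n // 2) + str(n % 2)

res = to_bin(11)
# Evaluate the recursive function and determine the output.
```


to_bin(11)
= to_bin(5) + "1"
= to_bin(2) + "1" + "1"
= to_bin(1) + "0" + "1" + "1"
= "1" + "0" + "1" + "1"
= "1011"


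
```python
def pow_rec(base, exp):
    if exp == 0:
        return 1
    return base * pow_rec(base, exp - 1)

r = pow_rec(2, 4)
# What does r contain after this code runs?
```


pow_rec(2, 4)
= 2 * pow_rec(2, 3)
= 2 * 2 * pow_rec(2, 2)
= 2 * 2 * 2 * pow_rec(2, 1)
= 2 * 2 * 2 * 2 * pow_rec(2, 0)
= 2 * 2 * 2 * 2 * 1
= 16


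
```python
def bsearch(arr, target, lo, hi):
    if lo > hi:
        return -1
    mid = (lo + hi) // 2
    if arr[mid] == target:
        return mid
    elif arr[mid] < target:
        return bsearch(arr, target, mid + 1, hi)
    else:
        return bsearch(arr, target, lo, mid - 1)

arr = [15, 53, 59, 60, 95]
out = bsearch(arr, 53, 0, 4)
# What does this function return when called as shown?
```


bsearch(arr, 53, 0, 4)
lo=0, hi=4, mid=2, arr[mid]=59
59 > 53, search left half
lo=0, hi=1, mid=0, arr[mid]=15
15 < 53, search right half
lo=1, hi=1, mid=1, arr[mid]=53
arr[1] == 53, found at index 1
= 1


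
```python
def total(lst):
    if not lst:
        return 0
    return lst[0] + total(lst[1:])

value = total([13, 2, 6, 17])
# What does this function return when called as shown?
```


total([13, 2, 6, 17])
= 13 + total([2, 6, 17])
= 13 + 2 + total([6, 17])
= 13 + 2 + 6 + total([17])
= 13 + 2 + 6 + 17 + total([])
= 13 + 2 + 6 + 17 + 0
= 38


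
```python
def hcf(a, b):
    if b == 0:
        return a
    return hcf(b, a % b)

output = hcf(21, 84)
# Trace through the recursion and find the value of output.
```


hcf(21, 84)
= hcf(84, 21 % 84) = hcf(84, 21)
= hcf(21, 84 % 21) = hcf(21, 0)
b == 0, return a = 21


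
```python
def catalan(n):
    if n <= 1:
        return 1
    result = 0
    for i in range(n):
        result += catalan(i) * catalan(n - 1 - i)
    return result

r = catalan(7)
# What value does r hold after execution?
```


catalan(7)
= sum of catalan(i) * catalan(7-1-i) for i in 0..6
First compute sub-values bottom-up:
  catalan(0) = 1, catalan(1) = 1
  catalan(2) = 1*1 + 1*1 = 2
  catalan(3) = 1*2 + 1*1 + 2*1 = 5
  catalan(4) = 1*5 + 1*2 + 2*1 + 5*1 = 14
  catalan(5) = 1*14 + 1*5 + 2*2 + 5*1 + 14*1 = 42
  catalan(6) = 1*42 + 1*14 + 2*5 + 5*2 + 14*1 + 42*1 = 132
Now catalan(7):
  catalan(0)*catalan(6) = 1*132 = 132
  catalan(1)*catalan(5) = 1*42 = 42
  catalan(2)*catalan(4) = 2*14 = 28
  catalan(3)*catalan(3) = 5*5 = 25
  catalan(4)*catalan(2) = 14*2 = 28
  catalan(5)*catalan(1) = 42*1 = 42
  catalan(6)*catalan(0) = 132*1 = 132
= 132 + 42 + 28 + 25 + 28 + 42 + 132
= 429


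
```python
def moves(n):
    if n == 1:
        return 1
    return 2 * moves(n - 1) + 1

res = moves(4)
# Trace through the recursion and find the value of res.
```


moves(4)
= 2 * moves(3) + 1
= 2 * (2 * moves(2) + 1) + 1
= 2 * (2 * (2 * moves(1) + 1) + 1) + 1
Now compute bottom-up:
moves(1) = 1
moves(2) = 2 * 1 + 1 = 3
moves(3) = 2 * 3 + 1 = 7
moves(4) = 2 * 7 + 1 = 15
= 15


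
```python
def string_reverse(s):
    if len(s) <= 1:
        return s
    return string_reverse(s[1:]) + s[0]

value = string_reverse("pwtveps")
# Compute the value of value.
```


string_reverse("pwtveps")
= string_reverse("wtveps") + "p"
= string_reverse("tveps") + "w" + "p"
= string_reverse("veps") + "t" + "w" + "p"
= string_reverse("eps") + "v" + "t" + "w" + "p"
= string_reverse("ps") + "e" + "v" + "t" + "w" + "p"
= string_reverse("s") + "p" + "e" + "v" + "t" + "w" + "p"
= "s" + "p" + "e" + "v" + "t" + "w" + "p"
= "spevtwp"


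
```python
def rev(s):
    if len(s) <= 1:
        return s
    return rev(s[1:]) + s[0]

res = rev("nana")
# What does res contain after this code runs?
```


rev("nana")
= rev("ana") + "n"
= rev("na") + "a" + "n"
= rev("a") + "n" + "a" + "n"
= "a" + "n" + "a" + "n"
= "anan"


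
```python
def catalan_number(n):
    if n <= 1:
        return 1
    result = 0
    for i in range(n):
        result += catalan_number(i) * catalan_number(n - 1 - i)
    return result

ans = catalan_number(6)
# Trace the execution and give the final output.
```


catalan_number(6)
= sum of catalan_number(i) * catalan_number(6-1-i) for i in 0..5
First compute sub-values bottom-up:
  catalan_number(0) = 1, catalan_number(1) = 1
  catalan_number(2) = 1*1 + 1*1 = 2
  catalan_number(3) = 1*2 + 1*1 + 2*1 = 5
  catalan_number(4) = 1*5 + 1*2 + 2*1 + 5*1 = 14
  catalan_number(5) = 1*14 + 1*5 + 2*2 + 5*1 + 14*1 = 42
Now catalan_number(6):
  catalan_number(0)*catalan_number(5) = 1*42 = 42
  catalan_number(1)*catalan_number(4) = 1*14 = 14
  catalan_number(2)*catalan_number(3) = 2*5 = 10
  catalan_number(3)*catalan_number(2) = 5*2 = 10
  catalan_number(4)*catalan_number(1) = 14*1 = 14
  catalan_number(5)*catalan_number(0) = 42*1 = 42
= 42 + 14 + 10 + 10 + 14 + 42
= 132


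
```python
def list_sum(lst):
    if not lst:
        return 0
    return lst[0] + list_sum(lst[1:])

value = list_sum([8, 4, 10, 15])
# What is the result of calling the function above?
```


list_sum([8, 4, 10, 15])
= 8 + list_sum([4, 10, 15])
= 8 + 4 + list_sum([10, 15])
= 8 + 4 + 10 + list_sum([15])
= 8 + 4 + 10 + 15 + list_sum([])
= 8 + 4 + 10 + 15 + 0
= 37


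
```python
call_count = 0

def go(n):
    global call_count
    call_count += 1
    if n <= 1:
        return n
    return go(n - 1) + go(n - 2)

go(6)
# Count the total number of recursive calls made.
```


go(6) calls go(5) and go(4); each non-base call branches into two more.
Let C(k) = total number of calls made by go(k), including the call to go(k) itself.
Base cases: C(0) = 1, C(1) = 1
Recurrence: C(k) = 1 + C(k-1) + C(k-2)
  C(2) = 1 + C(1) + C(0) = 1 + 1 + 1 = 3
  C(3) = 1 + C(2) + C(1) = 1 + 3 + 1 = 5
  C(4) = 1 + C(3) + C(2) = 1 + 5 + 3 = 9
  C(5) = 1 + C(4) + C(3) = 1 + 9 + 5 = 15
  C(6) = 1 + C(5) + C(4) = 1 + 15 + 9 = 25
Total calls = C(6) = 25


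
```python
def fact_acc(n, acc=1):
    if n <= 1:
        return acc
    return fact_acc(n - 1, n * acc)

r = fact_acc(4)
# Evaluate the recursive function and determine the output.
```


fact_acc(4, 1)
= fact_acc(3, 4 * 1) = fact_acc(3, 4)
= fact_acc(2, 3 * 4) = fact_acc(2, 12)
= fact_acc(1, 2 * 12) = fact_acc(1, 24)
n <= 1, return acc = 24


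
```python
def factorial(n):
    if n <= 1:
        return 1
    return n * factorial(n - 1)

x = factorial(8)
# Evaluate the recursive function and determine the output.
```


factorial(8)
= 8 * factorial(7)
= 8 * 7 * factorial(6)
= 8 * 7 * 6 * factorial(5)
= 8 * 7 * 6 * 5 * factorial(4)
= 8 * 7 * 6 * 5 * 4 * factorial(3)
= 8 * 7 * 6 * 5 * 4 * 3 * factorial(2)
= 8 * 7 * 6 * 5 * 4 * 3 * 2 * factorial(1)
= 8 * 7 * 6 * 5 * 4 * 3 * 2 * 1
= 40320


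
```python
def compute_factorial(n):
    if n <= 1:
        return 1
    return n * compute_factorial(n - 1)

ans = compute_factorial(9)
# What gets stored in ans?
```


compute_factorial(9)
= 9 * compute_factorial(8)
= 9 * 8 * compute_factorial(7)
= 9 * 8 * 7 * compute_factorial(6)
= 9 * 8 * 7 * 6 * compute_factorial(5)
= 9 * 8 * 7 * 6 * 5 * compute_factorial(4)
= 9 * 8 * 7 * 6 * 5 * 4 * compute_factorial(3)
= 9 * 8 * 7 * 6 * 5 * 4 * 3 * compute_factorial(2)
= 9 * 8 * 7 * 6 * 5 * 4 * 3 * 2 * compute_factorial(1)
= 9 * 8 * 7 * 6 * 5 * 4 * 3 * 2 * 1
= 362880


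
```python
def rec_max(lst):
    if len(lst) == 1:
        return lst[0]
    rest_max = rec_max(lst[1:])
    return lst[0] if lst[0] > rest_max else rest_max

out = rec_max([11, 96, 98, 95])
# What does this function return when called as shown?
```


rec_max([11, 96, 98, 95])
= compare 11 with rec_max([96, 98, 95])
= compare 96 with rec_max([98, 95])
= compare 98 with rec_max([95])
Base: rec_max([95]) = 95
compare 98 with 95: max = 98
compare 96 with 98: max = 98
compare 11 with 98: max = 98
= 98


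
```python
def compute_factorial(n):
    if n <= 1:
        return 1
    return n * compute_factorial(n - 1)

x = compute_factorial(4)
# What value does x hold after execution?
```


compute_factorial(4)
= 4 * compute_factorial(3)
= 4 * 3 * compute_factorial(2)
= 4 * 3 * 2 * compute_factorial(1)
= 4 * 3 * 2 * 1
= 24


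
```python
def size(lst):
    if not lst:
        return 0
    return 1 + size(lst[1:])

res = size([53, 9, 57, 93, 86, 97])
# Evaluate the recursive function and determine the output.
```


size([53, 9, 57, 93, 86, 97])
= 1 + size([9, 57, 93, 86, 97])
= 1 + 1 + size([57, 93, 86, 97])
= 1 + 1 + 1 + size([93, 86, 97])
= 1 + 1 + 1 + 1 + size([86, 97])
= 1 + 1 + 1 + 1 + 1 + size([97])
= 1 + 1 + 1 + 1 + 1 + 1 + size([])
= 1 + 1 + 1 + 1 + 1 + 1 + 0
= 6


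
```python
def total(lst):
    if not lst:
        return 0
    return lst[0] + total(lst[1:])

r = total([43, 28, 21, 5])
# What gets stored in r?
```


total([43, 28, 21, 5])
= 43 + total([28, 21, 5])
= 43 + 28 + total([21, 5])
= 43 + 28 + 21 + total([5])
= 43 + 28 + 21 + 5 + total([])
= 43 + 28 + 21 + 5 + 0
= 97


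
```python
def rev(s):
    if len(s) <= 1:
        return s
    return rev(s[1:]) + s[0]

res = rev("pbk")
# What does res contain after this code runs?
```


rev("pbk")
= rev("bk") + "p"
= rev("k") + "b" + "p"
= "k" + "b" + "p"
= "kbp"


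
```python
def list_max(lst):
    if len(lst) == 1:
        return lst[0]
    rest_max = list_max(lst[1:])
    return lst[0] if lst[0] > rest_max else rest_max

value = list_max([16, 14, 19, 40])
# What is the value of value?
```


list_max([16, 14, 19, 40])
= compare 16 with list_max([14, 19, 40])
= compare 14 with list_max([19, 40])
= compare 19 with list_max([40])
Base: list_max([40]) = 40
compare 19 with 40: max = 40
compare 14 with 40: max = 40
compare 16 with 40: max = 40
= 40


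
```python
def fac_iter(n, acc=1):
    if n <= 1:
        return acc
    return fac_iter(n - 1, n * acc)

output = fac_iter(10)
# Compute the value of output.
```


fac_iter(10, 1)
= fac_iter(9, 10 * 1) = fac_iter(9, 10)
= fac_iter(8, 9 * 10) = fac_iter(8, 90)
= fac_iter(7, 8 * 90) = fac_iter(7, 720)
= fac_iter(6, 7 * 720) = fac_iter(6, 5040)
= fac_iter(5, 6 * 5040) = fac_iter(5, 30240)
= fac_iter(4, 5 * 30240) = fac_iter(4, 151200)
= fac_iter(3, 4 * 151200) = fac_iter(3, 604800)
= fac_iter(2, 3 * 604800) = fac_iter(2, 1814400)
= fac_iter(1, 2 * 1814400) = fac_iter(1, 3628800)
n <= 1, return acc = 3628800


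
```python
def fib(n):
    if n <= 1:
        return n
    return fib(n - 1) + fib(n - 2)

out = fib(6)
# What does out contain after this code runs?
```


fib(6)
= fib(5) + fib(4)
= (fib(4) + fib(3)) + fib(4)
Computing bottom-up: fib(0)=0, fib(1)=1, fib(2)=1, fib(3)=2, fib(4)=3, fib(5)=5, fib(6)=8
= 8


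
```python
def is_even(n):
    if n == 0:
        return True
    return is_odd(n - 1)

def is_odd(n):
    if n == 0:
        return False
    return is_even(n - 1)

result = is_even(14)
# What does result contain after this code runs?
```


is_even(14)
= is_odd(13)
= is_even(12)
= is_odd(11)
= is_even(10)
= is_odd(9)
= is_even(8)
= is_odd(7)
= is_even(6)
= is_odd(5)
= is_even(4)
= is_odd(3)
= is_even(2)
= is_odd(1)
= is_even(0)
n == 0: return True
= True


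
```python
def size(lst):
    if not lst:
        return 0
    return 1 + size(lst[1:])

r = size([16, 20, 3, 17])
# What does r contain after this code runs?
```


size([16, 20, 3, 17])
= 1 + size([20, 3, 17])
= 1 + 1 + size([3, 17])
= 1 + 1 + 1 + size([17])
= 1 + 1 + 1 + 1 + size([])
= 1 + 1 + 1 + 1 + 0
= 4


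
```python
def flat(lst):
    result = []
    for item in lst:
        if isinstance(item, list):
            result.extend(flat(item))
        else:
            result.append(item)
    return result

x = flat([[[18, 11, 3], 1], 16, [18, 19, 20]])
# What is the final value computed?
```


flat([[[18, 11, 3], 1], 16, [18, 19, 20]])
Processing each element:
  [[18, 11, 3], 1] is a list -> flat recursively -> [18, 11, 3, 1]
  16 is not a list -> append 16
  [18, 19, 20] is a list -> flat recursively -> [18, 19, 20]
= [18, 11, 3, 1, 16, 18, 19, 20]


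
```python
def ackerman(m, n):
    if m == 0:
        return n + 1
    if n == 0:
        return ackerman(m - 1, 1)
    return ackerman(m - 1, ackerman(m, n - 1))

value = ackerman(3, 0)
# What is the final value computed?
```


ackerman(3, 0)
n == 0: return ackerman(2, 1)
= ackerman(2, 1) = 5
= 5


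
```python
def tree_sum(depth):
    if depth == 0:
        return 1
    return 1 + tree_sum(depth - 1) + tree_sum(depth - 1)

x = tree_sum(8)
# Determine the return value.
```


tree_sum(8)
= 1 + tree_sum(7) + tree_sum(7)
= 1 + 2 * tree_sum(7)
tree_sum(k) = 2^(k+1) - 1
tree_sum(0) = 1
tree_sum(1) = 3
tree_sum(2) = 7
tree_sum(3) = 15
tree_sum(4) = 31
tree_sum(8) = 2^9 - 1 = 511


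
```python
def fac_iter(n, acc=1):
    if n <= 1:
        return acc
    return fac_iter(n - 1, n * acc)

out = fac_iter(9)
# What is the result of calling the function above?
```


fac_iter(9, 1)
= fac_iter(8, 9 * 1) = fac_iter(8, 9)
= fac_iter(7, 8 * 9) = fac_iter(7, 72)
= fac_iter(6, 7 * 72) = fac_iter(6, 504)
= fac_iter(5, 6 * 504) = fac_iter(5, 3024)
= fac_iter(4, 5 * 3024) = fac_iter(4, 15120)
= fac_iter(3, 4 * 15120) = fac_iter(3, 60480)
= fac_iter(2, 3 * 60480) = fac_iter(2, 181440)
= fac_iter(1, 2 * 181440) = fac_iter(1, 362880)
n <= 1, return acc = 362880


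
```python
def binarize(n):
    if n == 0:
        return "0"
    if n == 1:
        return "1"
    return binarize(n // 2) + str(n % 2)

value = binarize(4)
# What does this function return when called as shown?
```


binarize(4)
= binarize(2) + "0"
= binarize(1) + "0" + "0"
= "1" + "0" + "0"
= "100"


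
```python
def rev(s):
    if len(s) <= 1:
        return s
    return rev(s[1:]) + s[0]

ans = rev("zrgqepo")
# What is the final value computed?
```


rev("zrgqepo")
= rev("rgqepo") + "z"
= rev("gqepo") + "r" + "z"
= rev("qepo") + "g" + "r" + "z"
= rev("epo") + "q" + "g" + "r" + "z"
= rev("po") + "e" + "q" + "g" + "r" + "z"
= rev("o") + "p" + "e" + "q" + "g" + "r" + "z"
= "o" + "p" + "e" + "q" + "g" + "r" + "z"
= "opeqgrz"


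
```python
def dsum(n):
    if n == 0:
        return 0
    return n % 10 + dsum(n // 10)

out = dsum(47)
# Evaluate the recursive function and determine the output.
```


dsum(47)
= 7 + dsum(4)
= 7 + 4 + dsum(0)
= 7 + 4 + 0
= 11


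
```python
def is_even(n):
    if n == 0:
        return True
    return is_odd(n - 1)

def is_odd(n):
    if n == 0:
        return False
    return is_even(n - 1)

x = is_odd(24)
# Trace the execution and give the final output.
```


is_odd(24)
= is_even(23)
= is_odd(22)
= is_even(21)
= is_odd(20)
= is_even(19)
= is_odd(18)
= is_even(17)
= is_odd(16)
= is_even(15)
= is_odd(14)
= is_even(13)
= is_odd(12)
= is_even(11)
= is_odd(10)
= is_even(9)
= is_odd(8)
= is_even(7)
= is_odd(6)
= is_even(5)
= is_odd(4)
= is_even(3)
= is_odd(2)
= is_even(1)
= is_odd(0)
n == 0: return False
= False


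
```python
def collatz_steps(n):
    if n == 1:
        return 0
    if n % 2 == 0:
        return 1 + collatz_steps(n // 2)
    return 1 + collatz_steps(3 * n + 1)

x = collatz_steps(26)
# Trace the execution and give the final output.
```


collatz_steps(26)
26 is even -> collatz_steps(13)
13 is odd -> 3*13+1 = 40 -> collatz_steps(40)
40 is even -> collatz_steps(20)
20 is even -> collatz_steps(10)
10 is even -> collatz_steps(5)
5 is odd -> 3*5+1 = 16 -> collatz_steps(16)
16 is even -> collatz_steps(8)
8 is even -> collatz_steps(4)
4 is even -> collatz_steps(2)
2 is even -> collatz_steps(1)
Reached 1 after 10 steps
= 10


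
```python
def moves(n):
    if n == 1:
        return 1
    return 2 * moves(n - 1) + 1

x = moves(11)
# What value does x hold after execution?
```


moves(11)
= 2 * moves(10) + 1
= 2 * (2 * moves(9) + 1) + 1
= 2 * (2 * (2 * moves(8) + 1) + 1) + 1
= 2 * (2 * (2 * (2 * moves(7) + 1) + 1) + 1) + 1
= 2 * (2 * (2 * (2 * (2 * moves(6) + 1) + 1) + 1) + 1) + 1
= 2 * (2 * (2 * (2 * (2 * (2 * moves(5) + 1) + 1) + 1) + 1) + 1) + 1
= 2 * (2 * (2 * (2 * (2 * (2 * (2 * moves(4) + 1) + 1) + 1) + 1) + 1) + 1) + 1
= 2 * (2 * (2 * (2 * (2 * (2 * (2 * (2 * moves(3) + 1) + 1) + 1) + 1) + 1) + 1) + 1) + 1
= 2 * (2 * (2 * (2 * (2 * (2 * (2 * (2 * (2 * moves(2) + 1) + 1) + 1) + 1) + 1) + 1) + 1) + 1) + 1
= 2 * (2 * (2 * (2 * (2 * (2 * (2 * (2 * (2 * (2 * moves(1) + 1) + 1) + 1) + 1) + 1) + 1) + 1) + 1) + 1) + 1
Now compute bottom-up:
moves(1) = 1
moves(2) = 2 * 1 + 1 = 3
moves(3) = 2 * 3 + 1 = 7
moves(4) = 2 * 7 + 1 = 15
moves(5) = 2 * 15 + 1 = 31
moves(6) = 2 * 31 + 1 = 63
moves(7) = 2 * 63 + 1 = 127
moves(8) = 2 * 127 + 1 = 255
moves(9) = 2 * 255 + 1 = 511
moves(10) = 2 * 511 + 1 = 1023
moves(11) = 2 * 1023 + 1 = 2047
= 2047


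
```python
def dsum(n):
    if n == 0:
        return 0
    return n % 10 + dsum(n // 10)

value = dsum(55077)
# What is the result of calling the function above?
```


dsum(55077)
= 7 + dsum(5507)
= 7 + 7 + dsum(550)
= 7 + 7 + 0 + dsum(55)
= 7 + 7 + 0 + 5 + dsum(5)
= 7 + 7 + 0 + 5 + 5 + dsum(0)
= 7 + 7 + 0 + 5 + 5 + 0
= 24


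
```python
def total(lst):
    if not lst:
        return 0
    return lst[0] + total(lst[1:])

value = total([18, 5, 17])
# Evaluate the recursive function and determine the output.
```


total([18, 5, 17])
= 18 + total([5, 17])
= 18 + 5 + total([17])
= 18 + 5 + 17 + total([])
= 18 + 5 + 17 + 0
= 40


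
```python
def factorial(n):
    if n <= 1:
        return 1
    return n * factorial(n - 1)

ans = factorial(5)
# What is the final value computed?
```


factorial(5)
= 5 * factorial(4)
= 5 * 4 * factorial(3)
= 5 * 4 * 3 * factorial(2)
= 5 * 4 * 3 * 2 * factorial(1)
= 5 * 4 * 3 * 2 * 1
= 120


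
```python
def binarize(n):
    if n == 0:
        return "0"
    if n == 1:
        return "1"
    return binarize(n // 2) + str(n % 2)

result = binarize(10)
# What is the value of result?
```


binarize(10)
= binarize(5) + "0"
= binarize(2) + "1" + "0"
= binarize(1) + "0" + "1" + "0"
= "1" + "0" + "1" + "0"
= "1010"


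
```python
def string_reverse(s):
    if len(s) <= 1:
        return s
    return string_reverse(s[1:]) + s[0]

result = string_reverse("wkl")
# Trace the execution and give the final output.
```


string_reverse("wkl")
= string_reverse("kl") + "w"
= string_reverse("l") + "k" + "w"
= "l" + "k" + "w"
= "lkw"


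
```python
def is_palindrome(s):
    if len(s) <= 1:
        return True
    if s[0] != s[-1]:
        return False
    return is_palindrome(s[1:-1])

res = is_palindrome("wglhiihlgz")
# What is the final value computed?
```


is_palindrome("wglhiihlgz")
"wglhiihlgz": s[0]='w' != s[-1]='z' -> False
= False


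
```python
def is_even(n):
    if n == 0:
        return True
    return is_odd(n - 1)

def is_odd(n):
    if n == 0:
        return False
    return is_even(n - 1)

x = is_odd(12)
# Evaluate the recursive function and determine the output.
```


is_odd(12)
= is_even(11)
= is_odd(10)
= is_even(9)
= is_odd(8)
= is_even(7)
= is_odd(6)
= is_even(5)
= is_odd(4)
= is_even(3)
= is_odd(2)
= is_even(1)
= is_odd(0)
n == 0: return False
= False


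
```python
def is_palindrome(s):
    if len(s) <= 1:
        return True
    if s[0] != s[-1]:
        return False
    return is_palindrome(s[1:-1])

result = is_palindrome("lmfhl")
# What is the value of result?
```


is_palindrome("lmfhl")
"lmfhl": s[0]='l' == s[-1]='l' -> is_palindrome("mfh")
"mfh": s[0]='m' != s[-1]='h' -> False
= False


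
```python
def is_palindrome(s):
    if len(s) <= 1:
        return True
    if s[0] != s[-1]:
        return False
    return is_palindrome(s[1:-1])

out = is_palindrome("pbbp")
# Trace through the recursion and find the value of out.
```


is_palindrome("pbbp")
"pbbp": s[0]='p' == s[-1]='p' -> is_palindrome("bb")
"bb": s[0]='b' == s[-1]='b' -> is_palindrome("")
"": len <= 1 -> True
= True


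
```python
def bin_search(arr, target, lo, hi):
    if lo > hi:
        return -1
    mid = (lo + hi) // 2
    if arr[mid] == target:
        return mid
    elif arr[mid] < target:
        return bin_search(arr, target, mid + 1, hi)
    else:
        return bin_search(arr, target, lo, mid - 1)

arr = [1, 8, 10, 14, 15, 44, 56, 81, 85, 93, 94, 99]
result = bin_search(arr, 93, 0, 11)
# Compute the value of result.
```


bin_search(arr, 93, 0, 11)
lo=0, hi=11, mid=5, arr[mid]=44
44 < 93, search right half
lo=6, hi=11, mid=8, arr[mid]=85
85 < 93, search right half
lo=9, hi=11, mid=10, arr[mid]=94
94 > 93, search left half
lo=9, hi=9, mid=9, arr[mid]=93
arr[9] == 93, found at index 9
= 9


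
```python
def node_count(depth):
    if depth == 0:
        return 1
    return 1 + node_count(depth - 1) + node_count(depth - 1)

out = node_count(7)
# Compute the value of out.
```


node_count(7)
= 1 + node_count(6) + node_count(6)
= 1 + 2 * node_count(6)
node_count(k) = 2^(k+1) - 1
node_count(0) = 1
node_count(1) = 3
node_count(2) = 7
node_count(3) = 15
node_count(4) = 31
node_count(7) = 2^8 - 1 = 255


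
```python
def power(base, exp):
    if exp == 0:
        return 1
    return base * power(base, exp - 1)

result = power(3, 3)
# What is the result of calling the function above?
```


power(3, 3)
= 3 * power(3, 2)
= 3 * 3 * power(3, 1)
= 3 * 3 * 3 * power(3, 0)
= 3 * 3 * 3 * 1
= 27


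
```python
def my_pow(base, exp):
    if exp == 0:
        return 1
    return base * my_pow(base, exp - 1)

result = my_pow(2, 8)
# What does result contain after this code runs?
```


my_pow(2, 8)
= 2 * my_pow(2, 7)
= 2 * 2 * my_pow(2, 6)
= 2 * 2 * 2 * my_pow(2, 5)
= 2 * 2 * 2 * 2 * my_pow(2, 4)
= 2 * 2 * 2 * 2 * 2 * my_pow(2, 3)
= 2 * 2 * 2 * 2 * 2 * 2 * my_pow(2, 2)
= 2 * 2 * 2 * 2 * 2 * 2 * 2 * my_pow(2, 1)
= 2 * 2 * 2 * 2 * 2 * 2 * 2 * 2 * my_pow(2, 0)
= 2 * 2 * 2 * 2 * 2 * 2 * 2 * 2 * 1
= 256


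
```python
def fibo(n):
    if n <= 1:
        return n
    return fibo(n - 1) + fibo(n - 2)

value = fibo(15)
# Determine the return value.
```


fibo(15)
= fibo(14) + fibo(13)
= (fibo(13) + fibo(12)) + fibo(13)
Computing bottom-up: fibo(0)=0, fibo(1)=1, fibo(2)=1, fibo(3)=2, fibo(4)=3, fibo(5)=5, fibo(6)=8, fibo(7)=13, fibo(8)=21, fibo(9)=34, fibo(10)=55, fibo(11)=89, fibo(12)=144, fibo(13)=233, fibo(14)=377, fibo(15)=610
= 610


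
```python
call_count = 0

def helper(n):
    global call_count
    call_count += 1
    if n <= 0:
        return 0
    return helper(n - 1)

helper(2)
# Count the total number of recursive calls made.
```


helper(2) calls helper(1) calls ... calls helper(0)
Total calls: 2 + 1 (for base case) = 3


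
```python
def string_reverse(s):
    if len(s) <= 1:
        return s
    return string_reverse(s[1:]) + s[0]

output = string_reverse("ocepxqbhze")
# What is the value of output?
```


string_reverse("ocepxqbhze")
= string_reverse("cepxqbhze") + "o"
= string_reverse("epxqbhze") + "c" + "o"
= string_reverse("pxqbhze") + "e" + "c" + "o"
= string_reverse("xqbhze") + "p" + "e" + "c" + "o"
= string_reverse("qbhze") + "x" + "p" + "e" + "c" + "o"
= string_reverse("bhze") + "q" + "x" + "p" + "e" + "c" + "o"
= string_reverse("hze") + "b" + "q" + "x" + "p" + "e" + "c" + "o"
= string_reverse("ze") + "h" + "b" + "q" + "x" + "p" + "e" + "c" + "o"
= string_reverse("e") + "z" + "h" + "b" + "q" + "x" + "p" + "e" + "c" + "o"
= "e" + "z" + "h" + "b" + "q" + "x" + "p" + "e" + "c" + "o"
= "ezhbqxpeco"


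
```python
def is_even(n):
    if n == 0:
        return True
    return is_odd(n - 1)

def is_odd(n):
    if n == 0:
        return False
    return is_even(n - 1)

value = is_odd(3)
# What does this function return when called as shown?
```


is_odd(3)
= is_even(2)
= is_odd(1)
= is_even(0)
n == 0: return True
= True


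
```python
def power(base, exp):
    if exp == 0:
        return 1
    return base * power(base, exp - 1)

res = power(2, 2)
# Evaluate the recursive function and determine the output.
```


power(2, 2)
= 2 * power(2, 1)
= 2 * 2 * power(2, 0)
= 2 * 2 * 1
= 4


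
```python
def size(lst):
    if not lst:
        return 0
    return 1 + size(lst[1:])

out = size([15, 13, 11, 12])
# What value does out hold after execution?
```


size([15, 13, 11, 12])
= 1 + size([13, 11, 12])
= 1 + 1 + size([11, 12])
= 1 + 1 + 1 + size([12])
= 1 + 1 + 1 + 1 + size([])
= 1 + 1 + 1 + 1 + 0
= 4


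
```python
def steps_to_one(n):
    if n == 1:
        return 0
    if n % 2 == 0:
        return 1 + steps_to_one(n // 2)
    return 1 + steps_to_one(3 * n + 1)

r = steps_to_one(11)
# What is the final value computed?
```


steps_to_one(11)
11 is odd -> 3*11+1 = 34 -> steps_to_one(34)
34 is even -> steps_to_one(17)
17 is odd -> 3*17+1 = 52 -> steps_to_one(52)
52 is even -> steps_to_one(26)
26 is even -> steps_to_one(13)
13 is odd -> 3*13+1 = 40 -> steps_to_one(40)
40 is even -> steps_to_one(20)
20 is even -> steps_to_one(10)
10 is even -> steps_to_one(5)
5 is odd -> 3*5+1 = 16 -> steps_to_one(16)
16 is even -> steps_to_one(8)
8 is even -> steps_to_one(4)
4 is even -> steps_to_one(2)
2 is even -> steps_to_one(1)
Reached 1 after 14 steps
= 14


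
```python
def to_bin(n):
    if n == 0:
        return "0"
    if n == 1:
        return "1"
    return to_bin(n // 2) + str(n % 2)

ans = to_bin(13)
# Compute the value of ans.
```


to_bin(13)
= to_bin(6) + "1"
= to_bin(3) + "0" + "1"
= to_bin(1) + "1" + "0" + "1"
= "1" + "1" + "0" + "1"
= "1101"


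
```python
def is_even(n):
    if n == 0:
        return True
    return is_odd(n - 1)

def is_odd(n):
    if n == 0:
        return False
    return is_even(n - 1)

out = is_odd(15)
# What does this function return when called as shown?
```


is_odd(15)
= is_even(14)
= is_odd(13)
= is_even(12)
= is_odd(11)
= is_even(10)
= is_odd(9)
= is_even(8)
= is_odd(7)
= is_even(6)
= is_odd(5)
= is_even(4)
= is_odd(3)
= is_even(2)
= is_odd(1)
= is_even(0)
n == 0: return True
= True


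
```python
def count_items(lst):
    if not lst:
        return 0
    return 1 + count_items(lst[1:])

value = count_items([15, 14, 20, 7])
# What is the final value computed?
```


count_items([15, 14, 20, 7])
= 1 + count_items([14, 20, 7])
= 1 + 1 + count_items([20, 7])
= 1 + 1 + 1 + count_items([7])
= 1 + 1 + 1 + 1 + count_items([])
= 1 + 1 + 1 + 1 + 0
= 4


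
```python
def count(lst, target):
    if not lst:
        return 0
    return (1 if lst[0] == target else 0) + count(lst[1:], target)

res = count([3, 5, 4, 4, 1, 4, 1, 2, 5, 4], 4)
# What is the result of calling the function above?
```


count([3, 5, 4, 4, 1, 4, 1, 2, 5, 4], 4)
lst[0]=3 != 4: 0 + count([5, 4, 4, 1, 4, 1, 2, 5, 4], 4)
lst[0]=5 != 4: 0 + count([4, 4, 1, 4, 1, 2, 5, 4], 4)
lst[0]=4 == 4: 1 + count([4, 1, 4, 1, 2, 5, 4], 4)
lst[0]=4 == 4: 1 + count([1, 4, 1, 2, 5, 4], 4)
lst[0]=1 != 4: 0 + count([4, 1, 2, 5, 4], 4)
lst[0]=4 == 4: 1 + count([1, 2, 5, 4], 4)
lst[0]=1 != 4: 0 + count([2, 5, 4], 4)
lst[0]=2 != 4: 0 + count([5, 4], 4)
lst[0]=5 != 4: 0 + count([4], 4)
lst[0]=4 == 4: 1 + count([], 4)
= 4


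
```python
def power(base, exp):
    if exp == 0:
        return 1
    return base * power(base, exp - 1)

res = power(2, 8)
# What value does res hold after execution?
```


power(2, 8)
= 2 * power(2, 7)
= 2 * 2 * power(2, 6)
= 2 * 2 * 2 * power(2, 5)
= 2 * 2 * 2 * 2 * power(2, 4)
= 2 * 2 * 2 * 2 * 2 * power(2, 3)
= 2 * 2 * 2 * 2 * 2 * 2 * power(2, 2)
= 2 * 2 * 2 * 2 * 2 * 2 * 2 * power(2, 1)
= 2 * 2 * 2 * 2 * 2 * 2 * 2 * 2 * power(2, 0)
= 2 * 2 * 2 * 2 * 2 * 2 * 2 * 2 * 1
= 256


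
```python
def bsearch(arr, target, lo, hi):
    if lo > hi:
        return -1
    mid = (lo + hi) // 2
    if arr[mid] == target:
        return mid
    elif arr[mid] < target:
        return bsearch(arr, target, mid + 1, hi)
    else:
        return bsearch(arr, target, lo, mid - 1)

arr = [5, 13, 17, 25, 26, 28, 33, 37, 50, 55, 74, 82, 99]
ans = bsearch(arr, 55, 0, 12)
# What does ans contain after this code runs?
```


bsearch(arr, 55, 0, 12)
lo=0, hi=12, mid=6, arr[mid]=33
33 < 55, search right half
lo=7, hi=12, mid=9, arr[mid]=55
arr[9] == 55, found at index 9
= 9


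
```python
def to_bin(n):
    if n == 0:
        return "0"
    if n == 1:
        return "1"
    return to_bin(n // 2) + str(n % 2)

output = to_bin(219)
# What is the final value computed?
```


to_bin(219)
= to_bin(109) + "1"
= to_bin(54) + "1" + "1"
= to_bin(27) + "0" + "1" + "1"
= to_bin(13) + "1" + "0" + "1" + "1"
= to_bin(6) + "1" + "1" + "0" + "1" + "1"
= to_bin(3) + "0" + "1" + "1" + "0" + "1" + "1"
= to_bin(1) + "1" + "0" + "1" + "1" + "0" + "1" + "1"
= "1" + "1" + "0" + "1" + "1" + "0" + "1" + "1"
= "11011011"


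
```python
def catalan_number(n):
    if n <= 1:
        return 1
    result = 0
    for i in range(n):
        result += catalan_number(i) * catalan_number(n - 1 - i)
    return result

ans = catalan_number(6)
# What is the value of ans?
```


catalan_number(6)
= sum of catalan_number(i) * catalan_number(6-1-i) for i in 0..5
First compute sub-values bottom-up:
  catalan_number(0) = 1, catalan_number(1) = 1
  catalan_number(2) = 1*1 + 1*1 = 2
  catalan_number(3) = 1*2 + 1*1 + 2*1 = 5
  catalan_number(4) = 1*5 + 1*2 + 2*1 + 5*1 = 14
  catalan_number(5) = 1*14 + 1*5 + 2*2 + 5*1 + 14*1 = 42
Now catalan_number(6):
  catalan_number(0)*catalan_number(5) = 1*42 = 42
  catalan_number(1)*catalan_number(4) = 1*14 = 14
  catalan_number(2)*catalan_number(3) = 2*5 = 10
  catalan_number(3)*catalan_number(2) = 5*2 = 10
  catalan_number(4)*catalan_number(1) = 14*1 = 14
  catalan_number(5)*catalan_number(0) = 42*1 = 42
= 42 + 14 + 10 + 10 + 14 + 42
= 132


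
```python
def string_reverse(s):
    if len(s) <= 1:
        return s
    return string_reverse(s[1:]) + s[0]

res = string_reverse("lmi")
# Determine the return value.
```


string_reverse("lmi")
= string_reverse("mi") + "l"
= string_reverse("i") + "m" + "l"
= "i" + "m" + "l"
= "iml"


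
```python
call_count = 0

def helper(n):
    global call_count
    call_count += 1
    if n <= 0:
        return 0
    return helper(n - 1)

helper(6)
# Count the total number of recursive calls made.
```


helper(6) calls helper(5) calls ... calls helper(0)
Total calls: 6 + 1 (for base case) = 7


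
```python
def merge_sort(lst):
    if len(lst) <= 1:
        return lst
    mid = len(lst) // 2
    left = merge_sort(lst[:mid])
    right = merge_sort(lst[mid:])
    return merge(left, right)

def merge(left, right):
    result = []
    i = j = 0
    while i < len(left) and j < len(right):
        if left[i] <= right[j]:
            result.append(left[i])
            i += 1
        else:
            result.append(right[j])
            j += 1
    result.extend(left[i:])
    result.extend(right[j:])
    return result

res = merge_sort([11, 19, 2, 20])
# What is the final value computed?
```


merge_sort([11, 19, 2, 20])
Split into [11, 19] and [2, 20]
Left sorted: [11, 19]
Right sorted: [2, 20]
Merge [11, 19] and [2, 20]
= [2, 11, 19, 20]


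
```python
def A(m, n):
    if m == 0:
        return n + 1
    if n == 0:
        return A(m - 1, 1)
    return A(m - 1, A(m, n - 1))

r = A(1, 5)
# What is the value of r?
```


A(1, 5)
= A(0, A(1, 4))
First compute A(1, 4) = 6
= A(0, 6)
= 7


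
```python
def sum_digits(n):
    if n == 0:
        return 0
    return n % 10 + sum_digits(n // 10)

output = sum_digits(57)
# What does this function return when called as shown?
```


sum_digits(57)
= 7 + sum_digits(5)
= 7 + 5 + sum_digits(0)
= 7 + 5 + 0
= 12


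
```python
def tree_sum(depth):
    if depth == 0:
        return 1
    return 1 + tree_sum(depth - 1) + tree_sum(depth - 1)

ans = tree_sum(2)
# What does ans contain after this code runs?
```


tree_sum(2)
= 1 + tree_sum(1) + tree_sum(1)
= 1 + 2 * tree_sum(1)
tree_sum(k) = 2^(k+1) - 1
tree_sum(0) = 1
tree_sum(1) = 3
tree_sum(2) = 7
tree_sum(2) = 2^3 - 1 = 7


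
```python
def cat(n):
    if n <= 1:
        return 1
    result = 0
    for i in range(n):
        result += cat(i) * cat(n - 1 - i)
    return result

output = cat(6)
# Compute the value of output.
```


cat(6)
= sum of cat(i) * cat(6-1-i) for i in 0..5
First compute sub-values bottom-up:
  cat(0) = 1, cat(1) = 1
  cat(2) = 1*1 + 1*1 = 2
  cat(3) = 1*2 + 1*1 + 2*1 = 5
  cat(4) = 1*5 + 1*2 + 2*1 + 5*1 = 14
  cat(5) = 1*14 + 1*5 + 2*2 + 5*1 + 14*1 = 42
Now cat(6):
  cat(0)*cat(5) = 1*42 = 42
  cat(1)*cat(4) = 1*14 = 14
  cat(2)*cat(3) = 2*5 = 10
  cat(3)*cat(2) = 5*2 = 10
  cat(4)*cat(1) = 14*1 = 14
  cat(5)*cat(0) = 42*1 = 42
= 42 + 14 + 10 + 10 + 14 + 42
= 132


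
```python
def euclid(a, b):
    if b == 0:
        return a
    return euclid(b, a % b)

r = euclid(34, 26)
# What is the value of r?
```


euclid(34, 26)
= euclid(26, 34 % 26) = euclid(26, 8)
= euclid(8, 26 % 8) = euclid(8, 2)
= euclid(2, 8 % 2) = euclid(2, 0)
b == 0, return a = 2


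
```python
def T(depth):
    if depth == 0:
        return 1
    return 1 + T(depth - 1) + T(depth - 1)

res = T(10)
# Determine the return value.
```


T(10)
= 1 + T(9) + T(9)
= 1 + 2 * T(9)
T(k) = 2^(k+1) - 1
T(0) = 1
T(1) = 3
T(2) = 7
T(3) = 15
T(4) = 31
T(10) = 2^11 - 1 = 2047


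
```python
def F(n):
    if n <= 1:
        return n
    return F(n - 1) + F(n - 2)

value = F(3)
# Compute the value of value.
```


F(3)
= F(2) + F(1)
Computing bottom-up: F(0)=0, F(1)=1, F(2)=1, F(3)=2
= 2


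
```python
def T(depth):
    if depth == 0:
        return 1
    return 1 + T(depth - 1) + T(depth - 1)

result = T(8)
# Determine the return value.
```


T(8)
= 1 + T(7) + T(7)
= 1 + 2 * T(7)
T(k) = 2^(k+1) - 1
T(0) = 1
T(1) = 3
T(2) = 7
T(3) = 15
T(4) = 31
T(8) = 2^9 - 1 = 511


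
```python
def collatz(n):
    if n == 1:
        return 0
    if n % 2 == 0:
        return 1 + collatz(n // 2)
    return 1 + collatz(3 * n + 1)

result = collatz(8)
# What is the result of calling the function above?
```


collatz(8)
8 is even -> collatz(4)
4 is even -> collatz(2)
2 is even -> collatz(1)
Reached 1 after 3 steps
= 3


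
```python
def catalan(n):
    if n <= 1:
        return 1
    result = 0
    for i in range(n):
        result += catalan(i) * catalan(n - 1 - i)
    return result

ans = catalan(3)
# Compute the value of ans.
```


catalan(3)
= sum of catalan(i) * catalan(3-1-i) for i in 0..2
First compute sub-values bottom-up:
  catalan(0) = 1, catalan(1) = 1
  catalan(2) = 1*1 + 1*1 = 2
Now catalan(3):
  catalan(0)*catalan(2) = 1*2 = 2
  catalan(1)*catalan(1) = 1*1 = 1
  catalan(2)*catalan(0) = 2*1 = 2
= 2 + 1 + 2
= 5
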